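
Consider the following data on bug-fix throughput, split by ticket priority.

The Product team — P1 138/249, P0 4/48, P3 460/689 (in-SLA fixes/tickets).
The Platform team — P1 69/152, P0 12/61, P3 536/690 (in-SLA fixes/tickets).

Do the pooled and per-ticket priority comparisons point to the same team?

P1: the Product team 138/249 = 55.4%, the Platform team 69/152 = 45.4% → the Product team
P0: the Product team 4/48 = 8.3%, the Platform team 12/61 = 19.7% → the Platform team
P3: the Product team 460/689 = 66.8%, the Platform team 536/690 = 77.7% → the Platform team
Overall: the Product team 602/986 = 61.1%, the Platform team 617/903 = 68.3% → the Platform team
Neither sweeps: the Product team wins 1 of 3 groups, the Platform team wins 2. The Platform team wins overall but not every group — no Simpson reversal.

No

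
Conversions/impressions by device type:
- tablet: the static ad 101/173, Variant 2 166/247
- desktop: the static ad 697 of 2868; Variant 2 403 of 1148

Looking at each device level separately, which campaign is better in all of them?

Variant 2

Tablet: the static ad 101/173 = 58.4%, Variant 2 166/247 = 67.2% → Variant 2
Desktop: the static ad 697/2868 = 24.3%, Variant 2 403/1148 = 35.1% → Variant 2
Variant 2 has the higher rate in both groups.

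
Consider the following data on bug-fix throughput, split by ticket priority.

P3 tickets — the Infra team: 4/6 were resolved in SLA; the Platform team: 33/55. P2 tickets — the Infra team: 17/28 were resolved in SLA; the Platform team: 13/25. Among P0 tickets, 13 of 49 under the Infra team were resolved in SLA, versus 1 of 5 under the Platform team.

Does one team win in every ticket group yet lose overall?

Yes

P3: the Infra team 4/6 = 66.7%, the Platform team 33/55 = 60.0% → the Infra team
P2: the Infra team 17/28 = 60.7%, the Platform team 13/25 = 52.0% → the Infra team
P0: the Infra team 13/49 = 26.5%, the Platform team 1/5 = 20.0% → the Infra team
Overall: the Infra team 34/83 = 41.0%, the Platform team 47/85 = 55.3% → the Platform team
The Infra team wins each ticket group but the Platform team wins overall — the comparison reverses. The Infra team's tickets skew toward P0, which has a lower base rate.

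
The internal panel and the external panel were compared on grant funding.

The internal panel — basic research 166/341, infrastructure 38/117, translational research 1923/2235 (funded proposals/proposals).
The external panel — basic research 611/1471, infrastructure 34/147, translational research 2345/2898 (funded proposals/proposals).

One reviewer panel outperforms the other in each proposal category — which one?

the internal panel

Basic research: the internal panel 166/341 = 48.7%, the external panel 611/1471 = 41.5% → the internal panel
Infrastructure: the internal panel 38/117 = 32.5%, the external panel 34/147 = 23.1% → the internal panel
Translational research: the internal panel 1923/2235 = 86.0%, the external panel 2345/2898 = 80.9% → the internal panel
The internal panel has the higher rate in all 3 groups.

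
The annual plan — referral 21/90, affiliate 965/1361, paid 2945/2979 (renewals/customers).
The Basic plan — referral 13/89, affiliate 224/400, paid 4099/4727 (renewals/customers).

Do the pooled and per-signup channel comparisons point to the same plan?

Referral: the annual plan 21/90 = 23.3%, the Basic plan 13/89 = 14.6% → the annual plan
Affiliate: the annual plan 965/1361 = 70.9%, the Basic plan 224/400 = 56.0% → the annual plan
Paid: the annual plan 2945/2979 = 98.9%, the Basic plan 4099/4727 = 86.7% → the annual plan
Overall: the annual plan 3931/4430 = 88.7%, the Basic plan 4336/5216 = 83.1% → the annual plan
The annual plan wins overall and in every signup group — no reversal.

Yes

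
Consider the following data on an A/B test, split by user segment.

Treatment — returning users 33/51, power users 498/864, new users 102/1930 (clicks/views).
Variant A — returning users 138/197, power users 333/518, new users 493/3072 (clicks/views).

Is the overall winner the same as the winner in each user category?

Returning users: Treatment 33/51 = 64.7%, Variant A 138/197 = 70.1% → Variant A
Power users: Treatment 498/864 = 57.6%, Variant A 333/518 = 64.3% → Variant A
New users: Treatment 102/1930 = 5.3%, Variant A 493/3072 = 16.0% → Variant A
Overall: Treatment 633/2845 = 22.2%, Variant A 964/3787 = 25.5% → Variant A
Variant A wins overall and in every user group — no reversal.

Yes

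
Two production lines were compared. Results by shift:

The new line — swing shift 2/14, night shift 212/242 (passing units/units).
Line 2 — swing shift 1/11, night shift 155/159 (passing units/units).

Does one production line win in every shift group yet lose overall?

Swing shift: the new line 2/14 = 14.3%, Line 2 1/11 = 9.1% → the new line
Night shift: the new line 212/242 = 87.6%, Line 2 155/159 = 97.5% → Line 2
Overall: the new line 214/256 = 83.6%, Line 2 156/170 = 91.8% → Line 2
Neither sweeps: the new line wins 1 of 2 groups, Line 2 wins 1. Line 2 wins overall but not every group — no Simpson reversal.

No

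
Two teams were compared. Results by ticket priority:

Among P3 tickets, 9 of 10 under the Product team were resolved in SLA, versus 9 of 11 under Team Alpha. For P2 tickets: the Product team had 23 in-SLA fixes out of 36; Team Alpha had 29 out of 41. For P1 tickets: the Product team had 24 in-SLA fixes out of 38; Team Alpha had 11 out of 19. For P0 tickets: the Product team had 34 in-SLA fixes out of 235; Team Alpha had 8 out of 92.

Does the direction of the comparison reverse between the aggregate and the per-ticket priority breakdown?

P3: the Product team 9/10 = 90.0%, Team Alpha 9/11 = 81.8% → the Product team
P2: the Product team 23/36 = 63.9%, Team Alpha 29/41 = 70.7% → Team Alpha
P1: the Product team 24/38 = 63.2%, Team Alpha 11/19 = 57.9% → the Product team
P0: the Product team 34/235 = 14.5%, Team Alpha 8/92 = 8.7% → the Product team
Overall: the Product team 90/319 = 28.2%, Team Alpha 57/163 = 35.0% → Team Alpha
Neither sweeps: the Product team wins 3 of 4 groups, Team Alpha wins 1. Team Alpha wins overall but not every group — no Simpson reversal.

No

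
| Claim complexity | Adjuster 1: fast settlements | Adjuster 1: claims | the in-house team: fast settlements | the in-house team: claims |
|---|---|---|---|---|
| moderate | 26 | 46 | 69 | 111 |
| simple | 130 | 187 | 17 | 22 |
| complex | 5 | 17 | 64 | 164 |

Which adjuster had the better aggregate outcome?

Adjuster 1

Moderate: Adjuster 1 26/46 = 56.5%, the in-house team 69/111 = 62.2% → the in-house team
Simple: Adjuster 1 130/187 = 69.5%, the in-house team 17/22 = 77.3% → the in-house team
Complex: Adjuster 1 5/17 = 29.4%, the in-house team 64/164 = 39.0% → the in-house team
Overall: Adjuster 1 161/250 = 64.4%, the in-house team 150/297 = 50.5% → Adjuster 1
(The in-house team wins every claim group but Adjuster 1 wins overall — the in-house team's claims skew toward the low-rate complex group.)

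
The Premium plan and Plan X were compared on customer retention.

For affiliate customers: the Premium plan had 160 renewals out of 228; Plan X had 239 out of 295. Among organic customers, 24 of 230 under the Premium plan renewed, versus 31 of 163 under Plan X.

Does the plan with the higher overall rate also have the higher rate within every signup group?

Affiliate: the Premium plan 160/228 = 70.2%, Plan X 239/295 = 81.0% → Plan X
Organic: the Premium plan 24/230 = 10.4%, Plan X 31/163 = 19.0% → Plan X
Overall: the Premium plan 184/458 = 40.2%, Plan X 270/458 = 59.0% → Plan X
Plan X wins overall and in every signup group — no reversal.

Yes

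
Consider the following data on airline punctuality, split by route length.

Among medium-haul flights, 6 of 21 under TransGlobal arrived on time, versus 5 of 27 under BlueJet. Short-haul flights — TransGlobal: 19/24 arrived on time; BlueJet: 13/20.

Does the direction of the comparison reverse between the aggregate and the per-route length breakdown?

Medium-haul: TransGlobal 6/21 = 28.6%, BlueJet 5/27 = 18.5% → TransGlobal
Short-haul: TransGlobal 19/24 = 79.2%, BlueJet 13/20 = 65.0% → TransGlobal
Overall: TransGlobal 25/45 = 55.6%, BlueJet 18/47 = 38.3% → TransGlobal
TransGlobal wins overall and in every route group — no reversal.

No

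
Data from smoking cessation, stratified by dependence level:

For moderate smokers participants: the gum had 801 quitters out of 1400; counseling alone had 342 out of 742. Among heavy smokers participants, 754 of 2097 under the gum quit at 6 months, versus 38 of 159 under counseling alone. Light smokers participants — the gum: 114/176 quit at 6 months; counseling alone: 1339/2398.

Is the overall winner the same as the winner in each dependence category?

Moderate smokers: the gum 801/1400 = 57.2%, counseling alone 342/742 = 46.1% → the gum
Heavy smokers: the gum 754/2097 = 36.0%, counseling alone 38/159 = 23.9% → the gum
Light smokers: the gum 114/176 = 64.8%, counseling alone 1339/2398 = 55.8% → the gum
Overall: the gum 1669/3673 = 45.4%, counseling alone 1719/3299 = 52.1% → counseling alone
The gum wins each dependence group but counseling alone wins overall — the comparison reverses. The gum's participants skew toward heavy smokers, which has a lower base rate.

No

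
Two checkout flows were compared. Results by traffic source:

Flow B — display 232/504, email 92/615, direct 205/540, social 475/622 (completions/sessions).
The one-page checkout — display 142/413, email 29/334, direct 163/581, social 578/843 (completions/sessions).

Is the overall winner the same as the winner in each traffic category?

Yes

Display: Flow B 232/504 = 46.0%, the one-page checkout 142/413 = 34.4% → Flow B
Email: Flow B 92/615 = 15.0%, the one-page checkout 29/334 = 8.7% → Flow B
Direct: Flow B 205/540 = 38.0%, the one-page checkout 163/581 = 28.1% → Flow B
Social: Flow B 475/622 = 76.4%, the one-page checkout 578/843 = 68.6% → Flow B
Overall: Flow B 1004/2281 = 44.0%, the one-page checkout 912/2171 = 42.0% → Flow B
Flow B wins overall and in every traffic group — no reversal.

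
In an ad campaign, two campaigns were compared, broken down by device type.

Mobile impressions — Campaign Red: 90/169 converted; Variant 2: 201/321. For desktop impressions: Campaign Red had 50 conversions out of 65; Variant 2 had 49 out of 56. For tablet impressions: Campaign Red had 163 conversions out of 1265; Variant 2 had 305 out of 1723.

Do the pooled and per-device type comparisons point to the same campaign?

Yes

Mobile: Campaign Red 90/169 = 53.3%, Variant 2 201/321 = 62.6% → Variant 2
Desktop: Campaign Red 50/65 = 76.9%, Variant 2 49/56 = 87.5% → Variant 2
Tablet: Campaign Red 163/1265 = 12.9%, Variant 2 305/1723 = 17.7% → Variant 2
Overall: Campaign Red 303/1499 = 20.2%, Variant 2 555/2100 = 26.4% → Variant 2
Variant 2 wins overall and in every device group — no reversal.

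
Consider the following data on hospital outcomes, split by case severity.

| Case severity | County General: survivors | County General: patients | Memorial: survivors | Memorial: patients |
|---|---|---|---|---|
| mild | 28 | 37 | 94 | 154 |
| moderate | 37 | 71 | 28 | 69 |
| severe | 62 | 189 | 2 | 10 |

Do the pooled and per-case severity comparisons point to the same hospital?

Mild: County General 28/37 = 75.7%, Memorial 94/154 = 61.0% → County General
Moderate: County General 37/71 = 52.1%, Memorial 28/69 = 40.6% → County General
Severe: County General 62/189 = 32.8%, Memorial 2/10 = 20.0% → County General
Overall: County General 127/297 = 42.8%, Memorial 124/233 = 53.2% → Memorial
County General wins each case group but Memorial wins overall — the comparison reverses. County General's patients skew toward severe, which has a lower base rate.

No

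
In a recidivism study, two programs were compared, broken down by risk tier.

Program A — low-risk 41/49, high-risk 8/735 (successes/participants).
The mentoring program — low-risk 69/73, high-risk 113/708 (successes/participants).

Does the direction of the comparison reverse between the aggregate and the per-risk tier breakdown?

No

Low-risk: Program A 41/49 = 83.7%, the mentoring program 69/73 = 94.5% → the mentoring program
High-risk: Program A 8/735 = 1.1%, the mentoring program 113/708 = 16.0% → the mentoring program
Overall: Program A 49/784 = 6.2%, the mentoring program 182/781 = 23.3% → the mentoring program
The mentoring program wins overall and in every risk group — no reversal.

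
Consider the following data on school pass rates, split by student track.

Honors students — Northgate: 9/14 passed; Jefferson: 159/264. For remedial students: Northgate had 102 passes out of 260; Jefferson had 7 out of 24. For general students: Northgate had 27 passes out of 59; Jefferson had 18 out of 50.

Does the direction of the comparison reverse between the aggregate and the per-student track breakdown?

Yes

Honors: Northgate 9/14 = 64.3%, Jefferson 159/264 = 60.2% → Northgate
Remedial: Northgate 102/260 = 39.2%, Jefferson 7/24 = 29.2% → Northgate
General: Northgate 27/59 = 45.8%, Jefferson 18/50 = 36.0% → Northgate
Overall: Northgate 138/333 = 41.4%, Jefferson 184/338 = 54.4% → Jefferson
Northgate wins each student group but Jefferson wins overall — the comparison reverses. Northgate's students skew toward remedial, which has a lower base rate.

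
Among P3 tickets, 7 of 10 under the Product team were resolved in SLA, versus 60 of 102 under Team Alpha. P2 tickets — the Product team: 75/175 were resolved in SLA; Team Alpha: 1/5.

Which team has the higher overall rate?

Team Alpha

P3: the Product team 7/10 = 70.0%, Team Alpha 60/102 = 58.8% → the Product team
P2: the Product team 75/175 = 42.9%, Team Alpha 1/5 = 20.0% → the Product team
Overall: the Product team 82/185 = 44.3%, Team Alpha 61/107 = 57.0% → Team Alpha
(The Product team wins every ticket group but Team Alpha wins overall — the Product team's tickets skew toward the low-rate P2 group.)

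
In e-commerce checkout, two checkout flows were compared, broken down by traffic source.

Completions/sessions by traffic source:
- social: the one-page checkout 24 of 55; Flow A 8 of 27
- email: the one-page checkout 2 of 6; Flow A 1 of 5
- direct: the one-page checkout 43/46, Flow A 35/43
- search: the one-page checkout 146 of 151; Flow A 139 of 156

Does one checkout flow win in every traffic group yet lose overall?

Social: the one-page checkout 24/55 = 43.6%, Flow A 8/27 = 29.6% → the one-page checkout
Email: the one-page checkout 2/6 = 33.3%, Flow A 1/5 = 20.0% → the one-page checkout
Direct: the one-page checkout 43/46 = 93.5%, Flow A 35/43 = 81.4% → the one-page checkout
Search: the one-page checkout 146/151 = 96.7%, Flow A 139/156 = 89.1% → the one-page checkout
Overall: the one-page checkout 215/258 = 83.3%, Flow A 183/231 = 79.2% → the one-page checkout
The one-page checkout wins overall and in every traffic group — no reversal.

No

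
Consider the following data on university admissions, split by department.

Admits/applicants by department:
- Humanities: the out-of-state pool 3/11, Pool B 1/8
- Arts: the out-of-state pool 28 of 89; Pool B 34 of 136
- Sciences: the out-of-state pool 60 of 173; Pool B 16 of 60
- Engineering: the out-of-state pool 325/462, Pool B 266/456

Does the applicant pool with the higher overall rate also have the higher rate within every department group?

Yes

Humanities: the out-of-state pool 3/11 = 27.3%, Pool B 1/8 = 12.5% → the out-of-state pool
Arts: the out-of-state pool 28/89 = 31.5%, Pool B 34/136 = 25.0% → the out-of-state pool
Sciences: the out-of-state pool 60/173 = 34.7%, Pool B 16/60 = 26.7% → the out-of-state pool
Engineering: the out-of-state pool 325/462 = 70.3%, Pool B 266/456 = 58.3% → the out-of-state pool
Overall: the out-of-state pool 416/735 = 56.6%, Pool B 317/660 = 48.0% → the out-of-state pool
The out-of-state pool wins overall and in every department group — no reversal.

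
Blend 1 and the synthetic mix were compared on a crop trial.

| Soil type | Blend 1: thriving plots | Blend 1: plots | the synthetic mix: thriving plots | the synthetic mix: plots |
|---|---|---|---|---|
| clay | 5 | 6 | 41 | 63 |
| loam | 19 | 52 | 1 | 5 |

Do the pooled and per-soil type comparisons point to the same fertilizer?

Clay: Blend 1 5/6 = 83.3%, the synthetic mix 41/63 = 65.1% → Blend 1
Loam: Blend 1 19/52 = 36.5%, the synthetic mix 1/5 = 20.0% → Blend 1
Overall: Blend 1 24/58 = 41.4%, the synthetic mix 42/68 = 61.8% → the synthetic mix
Blend 1 wins each soil group but the synthetic mix wins overall — the comparison reverses. Blend 1's plots skew toward loam, which has a lower base rate.

No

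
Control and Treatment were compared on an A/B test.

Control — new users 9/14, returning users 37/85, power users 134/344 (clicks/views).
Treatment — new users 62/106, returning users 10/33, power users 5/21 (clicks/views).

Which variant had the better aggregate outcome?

New users: Control 9/14 = 64.3%, Treatment 62/106 = 58.5% → Control
Returning users: Control 37/85 = 43.5%, Treatment 10/33 = 30.3% → Control
Power users: Control 134/344 = 39.0%, Treatment 5/21 = 23.8% → Control
Overall: Control 180/443 = 40.6%, Treatment 77/160 = 48.1% → Treatment
(Control wins every user group but Treatment wins overall — Control's views skew toward the low-rate power users group.)

Treatment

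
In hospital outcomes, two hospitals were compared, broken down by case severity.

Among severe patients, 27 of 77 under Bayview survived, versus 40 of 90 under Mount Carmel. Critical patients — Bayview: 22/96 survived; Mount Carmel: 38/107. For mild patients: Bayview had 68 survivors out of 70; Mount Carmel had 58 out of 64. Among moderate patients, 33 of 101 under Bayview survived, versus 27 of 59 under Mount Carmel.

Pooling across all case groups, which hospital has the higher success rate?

Mount Carmel

Severe: Bayview 27/77 = 35.1%, Mount Carmel 40/90 = 44.4% → Mount Carmel
Critical: Bayview 22/96 = 22.9%, Mount Carmel 38/107 = 35.5% → Mount Carmel
Mild: Bayview 68/70 = 97.1%, Mount Carmel 58/64 = 90.6% → Bayview
Moderate: Bayview 33/101 = 32.7%, Mount Carmel 27/59 = 45.8% → Mount Carmel
Overall: Bayview 150/344 = 43.6%, Mount Carmel 163/320 = 50.9% → Mount Carmel
(Neither sweeps every case group, but Mount Carmel has the higher pooled rate.)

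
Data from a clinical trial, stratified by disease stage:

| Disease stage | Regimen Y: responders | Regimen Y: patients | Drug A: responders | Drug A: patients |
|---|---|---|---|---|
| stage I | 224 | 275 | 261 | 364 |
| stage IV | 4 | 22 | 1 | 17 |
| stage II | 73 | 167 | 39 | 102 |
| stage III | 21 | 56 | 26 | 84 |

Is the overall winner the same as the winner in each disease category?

Stage I: Regimen Y 224/275 = 81.5%, Drug A 261/364 = 71.7% → Regimen Y
Stage IV: Regimen Y 4/22 = 18.2%, Drug A 1/17 = 5.9% → Regimen Y
Stage II: Regimen Y 73/167 = 43.7%, Drug A 39/102 = 38.2% → Regimen Y
Stage III: Regimen Y 21/56 = 37.5%, Drug A 26/84 = 31.0% → Regimen Y
Overall: Regimen Y 322/520 = 61.9%, Drug A 327/567 = 57.7% → Regimen Y
Regimen Y wins overall and in every disease group — no reversal.

Yes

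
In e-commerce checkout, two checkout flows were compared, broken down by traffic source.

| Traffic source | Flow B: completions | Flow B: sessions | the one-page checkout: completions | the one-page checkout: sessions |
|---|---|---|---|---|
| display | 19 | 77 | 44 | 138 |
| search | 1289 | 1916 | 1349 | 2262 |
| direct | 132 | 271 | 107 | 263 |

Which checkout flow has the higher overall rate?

Display: Flow B 19/77 = 24.7%, the one-page checkout 44/138 = 31.9% → the one-page checkout
Search: Flow B 1289/1916 = 67.3%, the one-page checkout 1349/2262 = 59.6% → Flow B
Direct: Flow B 132/271 = 48.7%, the one-page checkout 107/263 = 40.7% → Flow B
Overall: Flow B 1440/2264 = 63.6%, the one-page checkout 1500/2663 = 56.3% → Flow B
(Neither sweeps every traffic group, but Flow B has the higher pooled rate.)

Flow B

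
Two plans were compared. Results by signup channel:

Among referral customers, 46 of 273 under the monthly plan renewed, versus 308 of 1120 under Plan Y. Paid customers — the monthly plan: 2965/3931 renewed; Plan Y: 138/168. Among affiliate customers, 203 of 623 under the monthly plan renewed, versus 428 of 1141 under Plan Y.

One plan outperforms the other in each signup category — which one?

Plan Y

Referral: the monthly plan 46/273 = 16.8%, Plan Y 308/1120 = 27.5% → Plan Y
Paid: the monthly plan 2965/3931 = 75.4%, Plan Y 138/168 = 82.1% → Plan Y
Affiliate: the monthly plan 203/623 = 32.6%, Plan Y 428/1141 = 37.5% → Plan Y
Plan Y has the higher rate in all 3 groups.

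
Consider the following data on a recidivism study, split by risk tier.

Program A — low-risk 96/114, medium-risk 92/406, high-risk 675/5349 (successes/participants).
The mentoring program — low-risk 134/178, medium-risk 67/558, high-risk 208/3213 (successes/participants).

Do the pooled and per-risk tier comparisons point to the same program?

Yes

Low-risk: Program A 96/114 = 84.2%, the mentoring program 134/178 = 75.3% → Program A
Medium-risk: Program A 92/406 = 22.7%, the mentoring program 67/558 = 12.0% → Program A
High-risk: Program A 675/5349 = 12.6%, the mentoring program 208/3213 = 6.5% → Program A
Overall: Program A 863/5869 = 14.7%, the mentoring program 409/3949 = 10.4% → Program A
Program A wins overall and in every risk group — no reversal.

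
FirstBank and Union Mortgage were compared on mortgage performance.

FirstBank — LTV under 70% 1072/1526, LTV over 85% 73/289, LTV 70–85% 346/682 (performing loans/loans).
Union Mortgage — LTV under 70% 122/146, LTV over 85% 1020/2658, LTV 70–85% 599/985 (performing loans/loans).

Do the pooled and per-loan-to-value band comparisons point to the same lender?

No

LTV under 70%: FirstBank 1072/1526 = 70.2%, Union Mortgage 122/146 = 83.6% → Union Mortgage
LTV over 85%: FirstBank 73/289 = 25.3%, Union Mortgage 1020/2658 = 38.4% → Union Mortgage
LTV 70–85%: FirstBank 346/682 = 50.7%, Union Mortgage 599/985 = 60.8% → Union Mortgage
Overall: FirstBank 1491/2497 = 59.7%, Union Mortgage 1741/3789 = 45.9% → FirstBank
Union Mortgage wins each loan-to-value group but FirstBank wins overall — the comparison reverses. Union Mortgage's loans skew toward LTV over 85%, which has a lower base rate.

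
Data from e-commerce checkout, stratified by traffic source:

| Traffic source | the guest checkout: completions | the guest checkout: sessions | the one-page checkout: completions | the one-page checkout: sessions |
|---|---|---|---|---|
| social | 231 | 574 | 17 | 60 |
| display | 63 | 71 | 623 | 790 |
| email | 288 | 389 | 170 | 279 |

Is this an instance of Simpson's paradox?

Yes

Social: the guest checkout 231/574 = 40.2%, the one-page checkout 17/60 = 28.3% → the guest checkout
Display: the guest checkout 63/71 = 88.7%, the one-page checkout 623/790 = 78.9% → the guest checkout
Email: the guest checkout 288/389 = 74.0%, the one-page checkout 170/279 = 60.9% → the guest checkout
Overall: the guest checkout 582/1034 = 56.3%, the one-page checkout 810/1129 = 71.7% → the one-page checkout
The guest checkout wins each traffic group but the one-page checkout wins overall — the comparison reverses. The guest checkout's sessions skew toward social, which has a lower base rate.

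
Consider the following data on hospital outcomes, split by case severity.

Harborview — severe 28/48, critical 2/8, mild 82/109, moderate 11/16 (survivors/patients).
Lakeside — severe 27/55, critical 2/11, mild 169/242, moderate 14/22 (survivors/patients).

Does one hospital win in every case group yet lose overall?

No

Severe: Harborview 28/48 = 58.3%, Lakeside 27/55 = 49.1% → Harborview
Critical: Harborview 2/8 = 25.0%, Lakeside 2/11 = 18.2% → Harborview
Mild: Harborview 82/109 = 75.2%, Lakeside 169/242 = 69.8% → Harborview
Moderate: Harborview 11/16 = 68.8%, Lakeside 14/22 = 63.6% → Harborview
Overall: Harborview 123/181 = 68.0%, Lakeside 212/330 = 64.2% → Harborview
Harborview wins overall and in every case group — no reversal.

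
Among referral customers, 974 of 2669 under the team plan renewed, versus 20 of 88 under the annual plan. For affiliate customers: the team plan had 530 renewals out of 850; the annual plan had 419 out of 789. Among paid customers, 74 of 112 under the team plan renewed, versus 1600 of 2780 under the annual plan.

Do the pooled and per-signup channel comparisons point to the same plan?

No

Referral: the team plan 974/2669 = 36.5%, the annual plan 20/88 = 22.7% → the team plan
Affiliate: the team plan 530/850 = 62.4%, the annual plan 419/789 = 53.1% → the team plan
Paid: the team plan 74/112 = 66.1%, the annual plan 1600/2780 = 57.6% → the team plan
Overall: the team plan 1578/3631 = 43.5%, the annual plan 2039/3657 = 55.8% → the annual plan
The team plan wins each signup group but the annual plan wins overall — the comparison reverses. The team plan's customers skew toward referral, which has a lower base rate.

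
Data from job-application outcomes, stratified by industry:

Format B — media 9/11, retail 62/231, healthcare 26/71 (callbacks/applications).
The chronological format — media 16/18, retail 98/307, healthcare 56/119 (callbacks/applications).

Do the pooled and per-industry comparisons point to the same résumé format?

Yes

Media: Format B 9/11 = 81.8%, the chronological format 16/18 = 88.9% → the chronological format
Retail: Format B 62/231 = 26.8%, the chronological format 98/307 = 31.9% → the chronological format
Healthcare: Format B 26/71 = 36.6%, the chronological format 56/119 = 47.1% → the chronological format
Overall: Format B 97/313 = 31.0%, the chronological format 170/444 = 38.3% → the chronological format
The chronological format wins overall and in every industry group — no reversal.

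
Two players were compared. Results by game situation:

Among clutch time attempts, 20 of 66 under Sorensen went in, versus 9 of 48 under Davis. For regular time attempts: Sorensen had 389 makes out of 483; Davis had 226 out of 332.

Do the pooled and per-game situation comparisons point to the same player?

Yes

Clutch time: Sorensen 20/66 = 30.3%, Davis 9/48 = 18.8% → Sorensen
Regular time: Sorensen 389/483 = 80.5%, Davis 226/332 = 68.1% → Sorensen
Overall: Sorensen 409/549 = 74.5%, Davis 235/380 = 61.8% → Sorensen
Sorensen wins overall and in every game group — no reversal.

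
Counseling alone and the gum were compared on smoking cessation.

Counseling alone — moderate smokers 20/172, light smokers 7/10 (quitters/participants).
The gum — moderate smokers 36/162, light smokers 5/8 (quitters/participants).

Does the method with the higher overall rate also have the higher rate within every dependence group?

Moderate smokers: counseling alone 20/172 = 11.6%, the gum 36/162 = 22.2% → the gum
Light smokers: counseling alone 7/10 = 70.0%, the gum 5/8 = 62.5% → counseling alone
Overall: counseling alone 27/182 = 14.8%, the gum 41/170 = 24.1% → the gum
Neither sweeps: counseling alone wins 1 of 2 groups, the gum wins 1. The gum wins overall but not every group — no Simpson reversal.

No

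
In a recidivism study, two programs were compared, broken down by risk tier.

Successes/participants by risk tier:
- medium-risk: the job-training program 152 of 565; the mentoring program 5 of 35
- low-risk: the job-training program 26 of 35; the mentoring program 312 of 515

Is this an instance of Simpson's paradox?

Medium-risk: the job-training program 152/565 = 26.9%, the mentoring program 5/35 = 14.3% → the job-training program
Low-risk: the job-training program 26/35 = 74.3%, the mentoring program 312/515 = 60.6% → the job-training program
Overall: the job-training program 178/600 = 29.7%, the mentoring program 317/550 = 57.6% → the mentoring program
The job-training program wins each risk group but the mentoring program wins overall — the comparison reverses. The job-training program's participants skew toward medium-risk, which has a lower base rate.

Yes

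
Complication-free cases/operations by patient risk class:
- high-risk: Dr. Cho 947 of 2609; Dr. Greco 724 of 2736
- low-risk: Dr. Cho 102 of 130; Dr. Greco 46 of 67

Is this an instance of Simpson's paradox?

High-risk: Dr. Cho 947/2609 = 36.3%, Dr. Greco 724/2736 = 26.5% → Dr. Cho
Low-risk: Dr. Cho 102/130 = 78.5%, Dr. Greco 46/67 = 68.7% → Dr. Cho
Overall: Dr. Cho 1049/2739 = 38.3%, Dr. Greco 770/2803 = 27.5% → Dr. Cho
Dr. Cho wins overall and in every patient risk group — no reversal.

No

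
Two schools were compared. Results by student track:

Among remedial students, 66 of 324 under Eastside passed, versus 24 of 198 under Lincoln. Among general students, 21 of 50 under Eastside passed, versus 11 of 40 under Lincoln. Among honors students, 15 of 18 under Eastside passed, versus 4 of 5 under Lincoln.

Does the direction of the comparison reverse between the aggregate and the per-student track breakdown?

Remedial: Eastside 66/324 = 20.4%, Lincoln 24/198 = 12.1% → Eastside
General: Eastside 21/50 = 42.0%, Lincoln 11/40 = 27.5% → Eastside
Honors: Eastside 15/18 = 83.3%, Lincoln 4/5 = 80.0% → Eastside
Overall: Eastside 102/392 = 26.0%, Lincoln 39/243 = 16.0% → Eastside
Eastside wins overall and in every student group — no reversal.

No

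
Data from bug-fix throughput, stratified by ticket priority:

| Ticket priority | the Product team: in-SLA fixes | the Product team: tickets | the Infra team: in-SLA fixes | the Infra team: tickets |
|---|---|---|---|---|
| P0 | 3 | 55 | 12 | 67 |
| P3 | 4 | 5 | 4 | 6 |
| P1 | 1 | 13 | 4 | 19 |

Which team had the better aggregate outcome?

the Infra team

P0: the Product team 3/55 = 5.5%, the Infra team 12/67 = 17.9% → the Infra team
P3: the Product team 4/5 = 80.0%, the Infra team 4/6 = 66.7% → the Product team
P1: the Product team 1/13 = 7.7%, the Infra team 4/19 = 21.1% → the Infra team
Overall: the Product team 8/73 = 11.0%, the Infra team 20/92 = 21.7% → the Infra team
(Neither sweeps every ticket group, but the Infra team has the higher pooled rate.)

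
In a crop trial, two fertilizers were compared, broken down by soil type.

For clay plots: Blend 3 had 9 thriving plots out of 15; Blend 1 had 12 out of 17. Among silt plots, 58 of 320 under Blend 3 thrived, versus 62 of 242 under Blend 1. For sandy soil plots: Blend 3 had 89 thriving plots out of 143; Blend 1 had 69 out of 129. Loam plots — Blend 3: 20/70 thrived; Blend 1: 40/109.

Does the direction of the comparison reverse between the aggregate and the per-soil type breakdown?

No

Clay: Blend 3 9/15 = 60.0%, Blend 1 12/17 = 70.6% → Blend 1
Silt: Blend 3 58/320 = 18.1%, Blend 1 62/242 = 25.6% → Blend 1
Sandy soil: Blend 3 89/143 = 62.2%, Blend 1 69/129 = 53.5% → Blend 3
Loam: Blend 3 20/70 = 28.6%, Blend 1 40/109 = 36.7% → Blend 1
Overall: Blend 3 176/548 = 32.1%, Blend 1 183/497 = 36.8% → Blend 1
Neither sweeps: Blend 3 wins 1 of 4 groups, Blend 1 wins 3. Blend 1 wins overall but not every group — no Simpson reversal.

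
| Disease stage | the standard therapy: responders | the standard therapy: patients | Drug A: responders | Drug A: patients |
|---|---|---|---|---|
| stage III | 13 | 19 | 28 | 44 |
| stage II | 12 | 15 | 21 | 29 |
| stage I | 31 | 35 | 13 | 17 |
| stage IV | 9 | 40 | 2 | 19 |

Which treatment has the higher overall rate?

Stage III: the standard therapy 13/19 = 68.4%, Drug A 28/44 = 63.6% → the standard therapy
Stage II: the standard therapy 12/15 = 80.0%, Drug A 21/29 = 72.4% → the standard therapy
Stage I: the standard therapy 31/35 = 88.6%, Drug A 13/17 = 76.5% → the standard therapy
Stage IV: the standard therapy 9/40 = 22.5%, Drug A 2/19 = 10.5% → the standard therapy
Overall: the standard therapy 65/109 = 59.6%, Drug A 64/109 = 58.7% → the standard therapy

the standard therapy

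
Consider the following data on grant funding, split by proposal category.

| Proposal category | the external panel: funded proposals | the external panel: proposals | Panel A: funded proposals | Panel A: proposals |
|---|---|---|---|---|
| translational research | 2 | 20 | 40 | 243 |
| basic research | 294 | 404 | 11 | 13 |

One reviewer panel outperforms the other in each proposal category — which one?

Translational research: the external panel 2/20 = 10.0%, Panel A 40/243 = 16.5% → Panel A
Basic research: the external panel 294/404 = 72.8%, Panel A 11/13 = 84.6% → Panel A
Panel A has the higher rate in both groups.

Panel A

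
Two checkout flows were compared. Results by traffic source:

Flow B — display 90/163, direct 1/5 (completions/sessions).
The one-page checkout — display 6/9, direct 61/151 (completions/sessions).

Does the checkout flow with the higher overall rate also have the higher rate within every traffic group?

Display: Flow B 90/163 = 55.2%, the one-page checkout 6/9 = 66.7% → the one-page checkout
Direct: Flow B 1/5 = 20.0%, the one-page checkout 61/151 = 40.4% → the one-page checkout
Overall: Flow B 91/168 = 54.2%, the one-page checkout 67/160 = 41.9% → Flow B
The one-page checkout wins each traffic group but Flow B wins overall — the comparison reverses. The one-page checkout's sessions skew toward direct, which has a lower base rate.

No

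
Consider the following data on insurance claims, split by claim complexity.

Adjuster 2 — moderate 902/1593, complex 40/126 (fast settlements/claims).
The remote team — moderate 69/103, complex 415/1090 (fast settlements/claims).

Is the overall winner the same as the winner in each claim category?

Moderate: Adjuster 2 902/1593 = 56.6%, the remote team 69/103 = 67.0% → the remote team
Complex: Adjuster 2 40/126 = 31.7%, the remote team 415/1090 = 38.1% → the remote team
Overall: Adjuster 2 942/1719 = 54.8%, the remote team 484/1193 = 40.6% → Adjuster 2
The remote team wins each claim group but Adjuster 2 wins overall — the comparison reverses. The remote team's claims skew toward complex, which has a lower base rate.

No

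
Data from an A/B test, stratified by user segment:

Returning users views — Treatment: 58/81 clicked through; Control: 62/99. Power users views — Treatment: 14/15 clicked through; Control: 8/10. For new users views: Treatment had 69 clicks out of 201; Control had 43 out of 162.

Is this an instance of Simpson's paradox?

Returning users: Treatment 58/81 = 71.6%, Control 62/99 = 62.6% → Treatment
Power users: Treatment 14/15 = 93.3%, Control 8/10 = 80.0% → Treatment
New users: Treatment 69/201 = 34.3%, Control 43/162 = 26.5% → Treatment
Overall: Treatment 141/297 = 47.5%, Control 113/271 = 41.7% → Treatment
Treatment wins overall and in every user group — no reversal.

No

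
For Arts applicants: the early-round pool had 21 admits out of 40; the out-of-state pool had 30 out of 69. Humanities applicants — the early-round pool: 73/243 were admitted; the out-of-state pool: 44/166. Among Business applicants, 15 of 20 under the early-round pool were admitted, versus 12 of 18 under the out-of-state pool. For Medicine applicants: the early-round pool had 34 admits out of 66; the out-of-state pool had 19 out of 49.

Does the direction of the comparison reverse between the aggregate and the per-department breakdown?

No

Arts: the early-round pool 21/40 = 52.5%, the out-of-state pool 30/69 = 43.5% → the early-round pool
Humanities: the early-round pool 73/243 = 30.0%, the out-of-state pool 44/166 = 26.5% → the early-round pool
Business: the early-round pool 15/20 = 75.0%, the out-of-state pool 12/18 = 66.7% → the early-round pool
Medicine: the early-round pool 34/66 = 51.5%, the out-of-state pool 19/49 = 38.8% → the early-round pool
Overall: the early-round pool 143/369 = 38.8%, the out-of-state pool 105/302 = 34.8% → the early-round pool
The early-round pool wins overall and in every department group — no reversal.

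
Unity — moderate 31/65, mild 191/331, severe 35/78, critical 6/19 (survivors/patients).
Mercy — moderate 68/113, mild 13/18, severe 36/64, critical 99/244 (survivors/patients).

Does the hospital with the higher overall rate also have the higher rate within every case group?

Moderate: Unity 31/65 = 47.7%, Mercy 68/113 = 60.2% → Mercy
Mild: Unity 191/331 = 57.7%, Mercy 13/18 = 72.2% → Mercy
Severe: Unity 35/78 = 44.9%, Mercy 36/64 = 56.2% → Mercy
Critical: Unity 6/19 = 31.6%, Mercy 99/244 = 40.6% → Mercy
Overall: Unity 263/493 = 53.3%, Mercy 216/439 = 49.2% → Unity
Mercy wins each case group but Unity wins overall — the comparison reverses. Mercy's patients skew toward critical, which has a lower base rate.

No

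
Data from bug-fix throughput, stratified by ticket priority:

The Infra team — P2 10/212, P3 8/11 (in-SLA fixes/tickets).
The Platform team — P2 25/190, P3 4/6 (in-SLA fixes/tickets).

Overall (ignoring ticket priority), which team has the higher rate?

P2: the Infra team 10/212 = 4.7%, the Platform team 25/190 = 13.2% → the Platform team
P3: the Infra team 8/11 = 72.7%, the Platform team 4/6 = 66.7% → the Infra team
Overall: the Infra team 18/223 = 8.1%, the Platform team 29/196 = 14.8% → the Platform team
(Neither sweeps every ticket group, but the Platform team has the higher pooled rate.)

the Platform team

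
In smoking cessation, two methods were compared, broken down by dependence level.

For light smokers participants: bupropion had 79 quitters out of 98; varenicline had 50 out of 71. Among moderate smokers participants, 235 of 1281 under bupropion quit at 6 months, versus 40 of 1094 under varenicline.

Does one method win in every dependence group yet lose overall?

No

Light smokers: bupropion 79/98 = 80.6%, varenicline 50/71 = 70.4% → bupropion
Moderate smokers: bupropion 235/1281 = 18.3%, varenicline 40/1094 = 3.7% → bupropion
Overall: bupropion 314/1379 = 22.8%, varenicline 90/1165 = 7.7% → bupropion
Bupropion wins overall and in every dependence group — no reversal.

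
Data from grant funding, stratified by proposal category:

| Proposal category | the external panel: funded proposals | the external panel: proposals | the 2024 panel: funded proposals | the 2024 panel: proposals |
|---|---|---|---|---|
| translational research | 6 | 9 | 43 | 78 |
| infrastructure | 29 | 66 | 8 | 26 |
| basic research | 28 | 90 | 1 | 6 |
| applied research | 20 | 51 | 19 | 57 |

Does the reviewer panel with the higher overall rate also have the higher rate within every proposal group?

No

Translational research: the external panel 6/9 = 66.7%, the 2024 panel 43/78 = 55.1% → the external panel
Infrastructure: the external panel 29/66 = 43.9%, the 2024 panel 8/26 = 30.8% → the external panel
Basic research: the external panel 28/90 = 31.1%, the 2024 panel 1/6 = 16.7% → the external panel
Applied research: the external panel 20/51 = 39.2%, the 2024 panel 19/57 = 33.3% → the external panel
Overall: the external panel 83/216 = 38.4%, the 2024 panel 71/167 = 42.5% → the 2024 panel
The external panel wins each proposal group but the 2024 panel wins overall — the comparison reverses. The external panel's proposals skew toward basic research, which has a lower base rate.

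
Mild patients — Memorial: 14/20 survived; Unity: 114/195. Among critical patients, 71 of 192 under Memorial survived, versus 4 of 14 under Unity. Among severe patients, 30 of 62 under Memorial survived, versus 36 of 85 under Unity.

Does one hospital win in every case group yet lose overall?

Mild: Memorial 14/20 = 70.0%, Unity 114/195 = 58.5% → Memorial
Critical: Memorial 71/192 = 37.0%, Unity 4/14 = 28.6% → Memorial
Severe: Memorial 30/62 = 48.4%, Unity 36/85 = 42.4% → Memorial
Overall: Memorial 115/274 = 42.0%, Unity 154/294 = 52.4% → Unity
Memorial wins each case group but Unity wins overall — the comparison reverses. Memorial's patients skew toward critical, which has a lower base rate.

Yes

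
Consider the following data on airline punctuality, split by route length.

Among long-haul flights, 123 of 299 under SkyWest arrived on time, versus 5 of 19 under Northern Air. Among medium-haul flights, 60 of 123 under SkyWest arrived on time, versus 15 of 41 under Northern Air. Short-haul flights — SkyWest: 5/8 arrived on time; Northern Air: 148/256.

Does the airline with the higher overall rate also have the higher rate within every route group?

No

Long-haul: SkyWest 123/299 = 41.1%, Northern Air 5/19 = 26.3% → SkyWest
Medium-haul: SkyWest 60/123 = 48.8%, Northern Air 15/41 = 36.6% → SkyWest
Short-haul: SkyWest 5/8 = 62.5%, Northern Air 148/256 = 57.8% → SkyWest
Overall: SkyWest 188/430 = 43.7%, Northern Air 168/316 = 53.2% → Northern Air
SkyWest wins each route group but Northern Air wins overall — the comparison reverses. SkyWest's flights skew toward long-haul, which has a lower base rate.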